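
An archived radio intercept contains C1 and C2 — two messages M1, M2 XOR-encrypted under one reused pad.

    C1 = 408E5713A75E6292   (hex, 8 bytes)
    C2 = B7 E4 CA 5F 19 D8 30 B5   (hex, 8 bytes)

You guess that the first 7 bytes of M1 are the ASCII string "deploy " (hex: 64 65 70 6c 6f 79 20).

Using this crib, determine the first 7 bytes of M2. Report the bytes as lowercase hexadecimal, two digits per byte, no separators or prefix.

First, C1 ⊕ C2 = (M1 ⊕ K) ⊕ (M2 ⊕ K) = M1 ⊕ M2, so the key drops out. Then M2 = (M1 ⊕ M2) ⊕ M1 over the first 7 bytes.
byte 0: (40 ⊕ b7) ⊕ 64 = f7 ⊕ 64 = 93
byte 1: (8e ⊕ e4) ⊕ 65 = 6a ⊕ 65 = 0f
byte 2: (57 ⊕ ca) ⊕ 70 = 9d ⊕ 70 = ed
byte 3: (13 ⊕ 5f) ⊕ 6c = 4c ⊕ 6c = 20
byte 4: (a7 ⊕ 19) ⊕ 6f = be ⊕ 6f = d1
byte 5: (5e ⊕ d8) ⊕ 79 = 86 ⊕ 79 = ff
byte 6: (62 ⊕ 30) ⊕ 20 = 52 ⊕ 20 = 72

930fed20d1ff72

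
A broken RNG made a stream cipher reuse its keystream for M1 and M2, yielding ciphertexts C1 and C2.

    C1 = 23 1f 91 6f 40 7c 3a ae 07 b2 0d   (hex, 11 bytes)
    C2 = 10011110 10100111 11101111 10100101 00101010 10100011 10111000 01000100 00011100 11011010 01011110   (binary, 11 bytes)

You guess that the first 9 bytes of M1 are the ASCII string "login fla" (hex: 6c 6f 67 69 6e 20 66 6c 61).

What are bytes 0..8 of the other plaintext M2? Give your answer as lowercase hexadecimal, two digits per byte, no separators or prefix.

d1d719a304ffe4867a

First, C1 ⊕ C2 = (M1 ⊕ K) ⊕ (M2 ⊕ K) = M1 ⊕ M2, so the key drops out. Then M2 = (M1 ⊕ M2) ⊕ M1 over the first 9 bytes.
byte 0: (23 ⊕ 9e) ⊕ 6c = bd ⊕ 6c = d1
byte 1: (1f ⊕ a7) ⊕ 6f = b8 ⊕ 6f = d7
byte 2: (91 ⊕ ef) ⊕ 67 = 7e ⊕ 67 = 19
byte 3: (6f ⊕ a5) ⊕ 69 = ca ⊕ 69 = a3
byte 4: (40 ⊕ 2a) ⊕ 6e = 6a ⊕ 6e = 04
byte 5: (7c ⊕ a3) ⊕ 20 = df ⊕ 20 = ff
byte 6: (3a ⊕ b8) ⊕ 66 = 82 ⊕ 66 = e4
byte 7: (ae ⊕ 44) ⊕ 6c = ea ⊕ 6c = 86
byte 8: (07 ⊕ 1c) ⊕ 61 = 1b ⊕ 61 = 7a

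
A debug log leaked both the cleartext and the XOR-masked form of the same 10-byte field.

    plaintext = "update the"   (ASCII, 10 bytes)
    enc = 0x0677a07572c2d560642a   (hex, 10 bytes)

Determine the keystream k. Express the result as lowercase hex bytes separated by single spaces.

Since enc = plaintext ⊕ k, XORing both sides with plaintext gives k = plaintext ⊕ enc.
75 XOR 06 = 73
70 XOR 77 = 07
64 XOR a0 = c4
61 XOR 75 = 14
74 XOR 72 = 06
65 XOR c2 = a7
20 XOR d5 = f5
74 XOR 60 = 14
68 XOR 64 = 0c
65 XOR 2a = 4f

73 07 c4 14 06 a7 f5 14 0c 4f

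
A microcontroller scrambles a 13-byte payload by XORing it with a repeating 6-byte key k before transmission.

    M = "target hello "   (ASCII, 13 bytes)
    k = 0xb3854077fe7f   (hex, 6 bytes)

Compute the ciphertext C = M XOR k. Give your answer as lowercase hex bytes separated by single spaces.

c7 e4 32 10 9b 0b 93 ed 25 1b 92 10 93

The 6-byte key repeats, so the effective keystream is b3 85 40 77 fe 7f b3 85 40 77 fe 7f b3.
byte 0: 01110100 ^ 10110011 = 11000111
byte 1: 01100001 ^ 10000101 = 11100100
byte 2: 01110010 ^ 01000000 = 00110010
byte 3: 01100111 ^ 01110111 = 00010000
byte 4: 01100101 ^ 11111110 = 10011011
byte 5: 01110100 ^ 01111111 = 00001011
byte 6: 00100000 ^ 10110011 = 10010011
byte 7: 01101000 ^ 10000101 = 11101101
byte 8: 01100101 ^ 01000000 = 00100101
byte 9: 01101100 ^ 01110111 = 00011011
byte 10: 01101100 ^ 11111110 = 10010010
byte 11: 01101111 ^ 01111111 = 00010000
byte 12: 00100000 ^ 10110011 = 10010011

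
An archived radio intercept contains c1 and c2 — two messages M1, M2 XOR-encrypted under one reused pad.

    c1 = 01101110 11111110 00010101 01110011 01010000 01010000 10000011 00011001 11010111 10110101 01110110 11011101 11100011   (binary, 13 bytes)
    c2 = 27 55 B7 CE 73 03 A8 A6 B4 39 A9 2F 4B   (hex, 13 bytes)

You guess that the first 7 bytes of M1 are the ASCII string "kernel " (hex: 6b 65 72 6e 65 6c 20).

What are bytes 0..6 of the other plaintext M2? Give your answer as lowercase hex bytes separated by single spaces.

First, c1 ⊕ c2 = (M1 ⊕ K) ⊕ (M2 ⊕ K) = M1 ⊕ M2, so the key drops out. Then M2 = (M1 ⊕ M2) ⊕ M1 over the first 7 bytes.
byte 0: (6e xor 27) xor 6b = 49 xor 6b = 22
byte 1: (fe xor 55) xor 65 = ab xor 65 = ce
byte 2: (15 xor b7) xor 72 = a2 xor 72 = d0
byte 3: (73 xor ce) xor 6e = bd xor 6e = d3
byte 4: (50 xor 73) xor 65 = 23 xor 65 = 46
byte 5: (50 xor 03) xor 6c = 53 xor 6c = 3f
byte 6: (83 xor a8) xor 20 = 2b xor 20 = 0b

22 ce d0 d3 46 3f 0b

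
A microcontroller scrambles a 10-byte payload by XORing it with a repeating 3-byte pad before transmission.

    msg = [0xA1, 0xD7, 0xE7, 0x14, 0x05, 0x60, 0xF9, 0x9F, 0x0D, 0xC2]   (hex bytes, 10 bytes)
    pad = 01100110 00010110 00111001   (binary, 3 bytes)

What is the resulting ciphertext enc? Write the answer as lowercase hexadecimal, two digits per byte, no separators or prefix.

c7c1de7213599f8934a4

The 3-byte key repeats, so the effective keystream is 66 16 39 66 16 39 66 16 39 66.
byte 0: a1 ^ 66 = c7
byte 1: d7 ^ 16 = c1
byte 2: e7 ^ 39 = de
byte 3: 14 ^ 66 = 72
byte 4: 05 ^ 16 = 13
byte 5: 60 ^ 39 = 59
byte 6: f9 ^ 66 = 9f
byte 7: 9f ^ 16 = 89
byte 8: 0d ^ 39 = 34
byte 9: c2 ^ 66 = a4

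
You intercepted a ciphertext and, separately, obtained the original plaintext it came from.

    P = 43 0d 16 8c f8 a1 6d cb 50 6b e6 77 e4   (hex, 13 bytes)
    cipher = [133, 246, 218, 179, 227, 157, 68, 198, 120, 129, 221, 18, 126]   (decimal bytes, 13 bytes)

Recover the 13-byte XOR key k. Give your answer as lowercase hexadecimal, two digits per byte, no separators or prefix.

Since cipher = P ⊕ k, XORing both sides with P gives k = P ⊕ cipher.
43 xor 85 = c6
0d xor f6 = fb
16 xor da = cc
8c xor b3 = 3f
f8 xor e3 = 1b
a1 xor 9d = 3c
6d xor 44 = 29
cb xor c6 = 0d
50 xor 78 = 28
6b xor 81 = ea
e6 xor dd = 3b
77 xor 12 = 65
e4 xor 7e = 9a

c6fbcc3f1b3c290d28ea3b659a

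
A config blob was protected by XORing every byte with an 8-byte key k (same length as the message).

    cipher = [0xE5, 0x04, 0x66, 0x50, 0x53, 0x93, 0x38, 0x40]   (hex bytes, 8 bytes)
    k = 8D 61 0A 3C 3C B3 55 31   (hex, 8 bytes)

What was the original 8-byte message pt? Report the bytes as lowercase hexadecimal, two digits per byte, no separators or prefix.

XOR is its own inverse, so applying the key byte-wise gives the result directly.
byte 0: 11100101 xor 10001101 = 01101000
byte 1: 00000100 xor 01100001 = 01100101
byte 2: 01100110 xor 00001010 = 01101100
byte 3: 01010000 xor 00111100 = 01101100
byte 4: 01010011 xor 00111100 = 01101111
byte 5: 10010011 xor 10110011 = 00100000
byte 6: 00111000 xor 01010101 = 01101101
byte 7: 01000000 xor 00110001 = 01110001

68656c6c6f206d71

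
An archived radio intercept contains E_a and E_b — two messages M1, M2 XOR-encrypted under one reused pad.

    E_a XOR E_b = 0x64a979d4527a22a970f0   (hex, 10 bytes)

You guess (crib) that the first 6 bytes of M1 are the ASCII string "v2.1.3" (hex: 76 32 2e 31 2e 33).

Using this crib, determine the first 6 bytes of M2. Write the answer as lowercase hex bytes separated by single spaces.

Since E_a ⊕ E_b = M1 ⊕ M2, XORing with the guessed M1 bytes yields the corresponding M2 bytes: M2 = (E_a ⊕ E_b) ⊕ M1.
64 ⊕ 76 = 12
a9 ⊕ 32 = 9b
79 ⊕ 2e = 57
d4 ⊕ 31 = e5
52 ⊕ 2e = 7c
7a ⊕ 33 = 49

12 9b 57 e5 7c 49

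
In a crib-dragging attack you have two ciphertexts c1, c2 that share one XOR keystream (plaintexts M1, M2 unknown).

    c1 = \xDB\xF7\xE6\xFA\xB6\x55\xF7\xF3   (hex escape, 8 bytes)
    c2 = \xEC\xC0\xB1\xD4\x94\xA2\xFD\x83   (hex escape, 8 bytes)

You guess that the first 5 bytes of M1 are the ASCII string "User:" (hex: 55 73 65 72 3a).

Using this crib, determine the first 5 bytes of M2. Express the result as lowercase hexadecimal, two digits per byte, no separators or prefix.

6244325c18

First, c1 ⊕ c2 = (M1 ⊕ K) ⊕ (M2 ⊕ K) = M1 ⊕ M2, so the key drops out. Then M2 = (M1 ⊕ M2) ⊕ M1 over the first 5 bytes.
byte 0: (db ^ ec) ^ 55 = 37 ^ 55 = 62
byte 1: (f7 ^ c0) ^ 73 = 37 ^ 73 = 44
byte 2: (e6 ^ b1) ^ 65 = 57 ^ 65 = 32
byte 3: (fa ^ d4) ^ 72 = 2e ^ 72 = 5c
byte 4: (b6 ^ 94) ^ 3a = 22 ^ 3a = 18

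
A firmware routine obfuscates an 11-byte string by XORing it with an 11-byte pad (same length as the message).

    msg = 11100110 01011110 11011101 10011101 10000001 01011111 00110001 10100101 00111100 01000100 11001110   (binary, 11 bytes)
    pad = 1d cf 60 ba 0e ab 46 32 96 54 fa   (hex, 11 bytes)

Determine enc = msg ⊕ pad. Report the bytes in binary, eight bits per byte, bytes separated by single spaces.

byte 0: e6 ⊕ 1d = fb
byte 1: 5e ⊕ cf = 91
byte 2: dd ⊕ 60 = bd
byte 3: 9d ⊕ ba = 27
byte 4: 81 ⊕ 0e = 8f
byte 5: 5f ⊕ ab = f4
byte 6: 31 ⊕ 46 = 77
byte 7: a5 ⊕ 32 = 97
byte 8: 3c ⊕ 96 = aa
byte 9: 44 ⊕ 54 = 10
byte 10: ce ⊕ fa = 34

11111011 10010001 10111101 00100111 10001111 11110100 01110111 10010111 10101010 00010000 00110100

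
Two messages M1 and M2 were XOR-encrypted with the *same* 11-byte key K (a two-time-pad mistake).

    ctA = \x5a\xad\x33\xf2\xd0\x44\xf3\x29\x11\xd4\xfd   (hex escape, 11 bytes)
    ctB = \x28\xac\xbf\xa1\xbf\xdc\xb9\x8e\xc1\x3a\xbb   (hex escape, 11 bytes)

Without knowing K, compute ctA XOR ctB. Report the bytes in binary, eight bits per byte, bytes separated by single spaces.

01110010 00000001 10001100 01010011 01101111 10011000 01001010 10100111 11010000 11101110 01000110

ctA ⊕ ctB = (M1 ⊕ K) ⊕ (M2 ⊕ K) = M1 ⊕ M2 — the shared key cancels under XOR.
5a XOR 28 = 72
ad XOR ac = 01
33 XOR bf = 8c
f2 XOR a1 = 53
d0 XOR bf = 6f
44 XOR dc = 98
f3 XOR b9 = 4a
29 XOR 8e = a7
11 XOR c1 = d0
d4 XOR 3a = ee
fd XOR bb = 46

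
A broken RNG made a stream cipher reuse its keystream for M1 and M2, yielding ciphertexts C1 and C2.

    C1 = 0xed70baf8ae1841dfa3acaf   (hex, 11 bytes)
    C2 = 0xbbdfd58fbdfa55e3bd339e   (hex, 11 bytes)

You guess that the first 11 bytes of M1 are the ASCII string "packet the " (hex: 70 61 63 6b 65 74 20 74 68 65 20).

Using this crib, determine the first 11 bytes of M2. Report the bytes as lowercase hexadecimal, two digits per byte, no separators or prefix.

First, C1 ⊕ C2 = (M1 ⊕ K) ⊕ (M2 ⊕ K) = M1 ⊕ M2, so the key drops out. Then M2 = (M1 ⊕ M2) ⊕ M1 over the first 11 bytes.
byte 0: (ed XOR bb) XOR 70 = 56 XOR 70 = 26
byte 1: (70 XOR df) XOR 61 = af XOR 61 = ce
byte 2: (ba XOR d5) XOR 63 = 6f XOR 63 = 0c
byte 3: (f8 XOR 8f) XOR 6b = 77 XOR 6b = 1c
byte 4: (ae XOR bd) XOR 65 = 13 XOR 65 = 76
byte 5: (18 XOR fa) XOR 74 = e2 XOR 74 = 96
byte 6: (41 XOR 55) XOR 20 = 14 XOR 20 = 34
byte 7: (df XOR e3) XOR 74 = 3c XOR 74 = 48
byte 8: (a3 XOR bd) XOR 68 = 1e XOR 68 = 76
byte 9: (ac XOR 33) XOR 65 = 9f XOR 65 = fa
byte 10: (af XOR 9e) XOR 20 = 31 XOR 20 = 11

26ce0c1c7696344876fa11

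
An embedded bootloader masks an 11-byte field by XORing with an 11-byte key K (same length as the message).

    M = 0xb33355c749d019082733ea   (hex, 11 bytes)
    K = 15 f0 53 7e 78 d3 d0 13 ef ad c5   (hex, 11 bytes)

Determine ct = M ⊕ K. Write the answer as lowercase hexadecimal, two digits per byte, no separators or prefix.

a6c306b93103c91bc89e2f

byte 0: b3 ⊕ 15 = a6
byte 1: 33 ⊕ f0 = c3
byte 2: 55 ⊕ 53 = 06
byte 3: c7 ⊕ 7e = b9
byte 4: 49 ⊕ 78 = 31
byte 5: d0 ⊕ d3 = 03
byte 6: 19 ⊕ d0 = c9
byte 7: 08 ⊕ 13 = 1b
byte 8: 27 ⊕ ef = c8
byte 9: 33 ⊕ ad = 9e
byte 10: ea ⊕ c5 = 2f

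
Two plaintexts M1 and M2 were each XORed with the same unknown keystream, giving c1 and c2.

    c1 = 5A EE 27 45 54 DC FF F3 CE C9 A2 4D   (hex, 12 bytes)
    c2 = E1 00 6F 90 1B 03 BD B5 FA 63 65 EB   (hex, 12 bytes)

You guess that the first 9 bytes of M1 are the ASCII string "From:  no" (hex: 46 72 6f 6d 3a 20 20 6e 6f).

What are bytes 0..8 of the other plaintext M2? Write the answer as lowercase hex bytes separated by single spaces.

fd 9c 27 b8 75 ff 62 28 5b

First, c1 ⊕ c2 = (M1 ⊕ K) ⊕ (M2 ⊕ K) = M1 ⊕ M2, so the key drops out. Then M2 = (M1 ⊕ M2) ⊕ M1 over the first 9 bytes.
byte 0: (5a ^ e1) ^ 46 = bb ^ 46 = fd
byte 1: (ee ^ 00) ^ 72 = ee ^ 72 = 9c
byte 2: (27 ^ 6f) ^ 6f = 48 ^ 6f = 27
byte 3: (45 ^ 90) ^ 6d = d5 ^ 6d = b8
byte 4: (54 ^ 1b) ^ 3a = 4f ^ 3a = 75
byte 5: (dc ^ 03) ^ 20 = df ^ 20 = ff
byte 6: (ff ^ bd) ^ 20 = 42 ^ 20 = 62
byte 7: (f3 ^ b5) ^ 6e = 46 ^ 6e = 28
byte 8: (ce ^ fa) ^ 6f = 34 ^ 6f = 5b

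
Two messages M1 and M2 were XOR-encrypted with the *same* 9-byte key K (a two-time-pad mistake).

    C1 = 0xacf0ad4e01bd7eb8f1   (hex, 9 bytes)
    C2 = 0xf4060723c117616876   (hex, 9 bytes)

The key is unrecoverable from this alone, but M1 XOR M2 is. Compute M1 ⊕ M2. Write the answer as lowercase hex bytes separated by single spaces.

C1 ⊕ C2 = (M1 ⊕ K) ⊕ (M2 ⊕ K) = M1 ⊕ M2 — the shared key cancels under XOR.
172 ⊕ 244 =  88
240 ⊕   6 = 246
173 ⊕   7 = 170
 78 ⊕  35 = 109
  1 ⊕ 193 = 192
189 ⊕  23 = 170
126 ⊕  97 =  31
184 ⊕ 104 = 208
241 ⊕ 118 = 135

58 f6 aa 6d c0 aa 1f d0 87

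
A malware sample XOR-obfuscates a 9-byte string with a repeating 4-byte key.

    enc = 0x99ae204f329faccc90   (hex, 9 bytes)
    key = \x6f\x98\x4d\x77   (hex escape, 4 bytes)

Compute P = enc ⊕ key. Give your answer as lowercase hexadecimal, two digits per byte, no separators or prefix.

The 4-byte key repeats, so the effective keystream is 6f 98 4d 77 6f 98 4d 77 6f.
byte 0: 99 ⊕ 6f = f6
byte 1: ae ⊕ 98 = 36
byte 2: 20 ⊕ 4d = 6d
byte 3: 4f ⊕ 77 = 38
byte 4: 32 ⊕ 6f = 5d
byte 5: 9f ⊕ 98 = 07
byte 6: ac ⊕ 4d = e1
byte 7: cc ⊕ 77 = bb
byte 8: 90 ⊕ 6f = ff

f6366d385d07e1bbff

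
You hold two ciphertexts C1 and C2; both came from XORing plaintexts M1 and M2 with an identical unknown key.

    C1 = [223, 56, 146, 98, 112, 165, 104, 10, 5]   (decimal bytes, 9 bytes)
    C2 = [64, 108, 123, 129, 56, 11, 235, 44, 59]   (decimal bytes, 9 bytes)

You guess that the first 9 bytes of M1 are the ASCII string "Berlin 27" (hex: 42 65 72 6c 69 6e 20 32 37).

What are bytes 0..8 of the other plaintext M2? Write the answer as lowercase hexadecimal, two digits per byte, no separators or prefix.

dd319b8f21c0a31409

First, C1 ⊕ C2 = (M1 ⊕ K) ⊕ (M2 ⊕ K) = M1 ⊕ M2, so the key drops out. Then M2 = (M1 ⊕ M2) ⊕ M1 over the first 9 bytes.
byte 0: (df ⊕ 40) ⊕ 42 = 9f ⊕ 42 = dd
byte 1: (38 ⊕ 6c) ⊕ 65 = 54 ⊕ 65 = 31
byte 2: (92 ⊕ 7b) ⊕ 72 = e9 ⊕ 72 = 9b
byte 3: (62 ⊕ 81) ⊕ 6c = e3 ⊕ 6c = 8f
byte 4: (70 ⊕ 38) ⊕ 69 = 48 ⊕ 69 = 21
byte 5: (a5 ⊕ 0b) ⊕ 6e = ae ⊕ 6e = c0
byte 6: (68 ⊕ eb) ⊕ 20 = 83 ⊕ 20 = a3
byte 7: (0a ⊕ 2c) ⊕ 32 = 26 ⊕ 32 = 14
byte 8: (05 ⊕ 3b) ⊕ 37 = 3e ⊕ 37 = 09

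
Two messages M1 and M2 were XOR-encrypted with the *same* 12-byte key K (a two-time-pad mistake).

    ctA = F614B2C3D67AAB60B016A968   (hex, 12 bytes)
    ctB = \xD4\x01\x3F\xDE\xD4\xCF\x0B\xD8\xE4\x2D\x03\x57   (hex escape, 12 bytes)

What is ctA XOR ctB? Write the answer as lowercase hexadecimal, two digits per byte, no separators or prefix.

22158d1d02b5a0b8543baa3f

ctA ⊕ ctB = (M1 ⊕ K) ⊕ (M2 ⊕ K) = M1 ⊕ M2 — the shared key cancels under XOR.
f6 ⊕ d4 = 22
14 ⊕ 01 = 15
b2 ⊕ 3f = 8d
c3 ⊕ de = 1d
d6 ⊕ d4 = 02
7a ⊕ cf = b5
ab ⊕ 0b = a0
60 ⊕ d8 = b8
b0 ⊕ e4 = 54
16 ⊕ 2d = 3b
a9 ⊕ 03 = aa
68 ⊕ 57 = 3f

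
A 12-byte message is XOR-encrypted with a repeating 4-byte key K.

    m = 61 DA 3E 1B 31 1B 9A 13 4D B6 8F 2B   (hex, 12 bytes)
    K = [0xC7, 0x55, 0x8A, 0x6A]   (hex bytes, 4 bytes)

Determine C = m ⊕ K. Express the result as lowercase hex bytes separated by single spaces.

a6 8f b4 71 f6 4e 10 79 8a e3 05 41

The 4-byte key repeats, so the effective keystream is c7 55 8a 6a c7 55 8a 6a c7 55 8a 6a.
byte 0: 61 ⊕ c7 = a6
byte 1: da ⊕ 55 = 8f
byte 2: 3e ⊕ 8a = b4
byte 3: 1b ⊕ 6a = 71
byte 4: 31 ⊕ c7 = f6
byte 5: 1b ⊕ 55 = 4e
byte 6: 9a ⊕ 8a = 10
byte 7: 13 ⊕ 6a = 79
byte 8: 4d ⊕ c7 = 8a
byte 9: b6 ⊕ 55 = e3
byte 10: 8f ⊕ 8a = 05
byte 11: 2b ⊕ 6a = 41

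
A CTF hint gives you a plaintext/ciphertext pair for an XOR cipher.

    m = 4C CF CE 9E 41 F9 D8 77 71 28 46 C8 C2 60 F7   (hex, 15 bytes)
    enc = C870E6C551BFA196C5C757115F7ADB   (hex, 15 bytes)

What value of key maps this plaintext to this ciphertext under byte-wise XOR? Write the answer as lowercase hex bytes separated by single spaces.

Since enc = m ⊕ key, XORing both sides with m gives key = m ⊕ enc.
4c XOR c8 = 84
cf XOR 70 = bf
ce XOR e6 = 28
9e XOR c5 = 5b
41 XOR 51 = 10
f9 XOR bf = 46
d8 XOR a1 = 79
77 XOR 96 = e1
71 XOR c5 = b4
28 XOR c7 = ef
46 XOR 57 = 11
c8 XOR 11 = d9
c2 XOR 5f = 9d
60 XOR 7a = 1a
f7 XOR db = 2c

84 bf 28 5b 10 46 79 e1 b4 ef 11 d9 9d 1a 2c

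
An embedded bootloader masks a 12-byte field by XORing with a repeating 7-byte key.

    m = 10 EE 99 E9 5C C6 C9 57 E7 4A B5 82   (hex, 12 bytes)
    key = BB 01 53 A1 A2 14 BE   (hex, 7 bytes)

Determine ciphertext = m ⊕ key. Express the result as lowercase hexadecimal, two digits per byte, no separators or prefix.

abefca48fed277ece6191420

The 7-byte key repeats, so the effective keystream is bb 01 53 a1 a2 14 be bb 01 53 a1 a2.
byte 0: 10 XOR bb = ab
byte 1: ee XOR 01 = ef
byte 2: 99 XOR 53 = ca
byte 3: e9 XOR a1 = 48
byte 4: 5c XOR a2 = fe
byte 5: c6 XOR 14 = d2
byte 6: c9 XOR be = 77
byte 7: 57 XOR bb = ec
byte 8: e7 XOR 01 = e6
byte 9: 4a XOR 53 = 19
byte 10: b5 XOR a1 = 14
byte 11: 82 XOR a2 = 20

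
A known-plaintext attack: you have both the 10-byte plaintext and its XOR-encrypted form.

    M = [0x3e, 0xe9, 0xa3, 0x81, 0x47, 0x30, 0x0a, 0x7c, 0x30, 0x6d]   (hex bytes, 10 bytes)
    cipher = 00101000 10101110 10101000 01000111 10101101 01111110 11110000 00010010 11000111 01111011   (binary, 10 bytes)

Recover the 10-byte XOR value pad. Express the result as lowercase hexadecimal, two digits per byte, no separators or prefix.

Since cipher = M ⊕ pad, XORing both sides with M gives pad = M ⊕ cipher.
3e xor 28 = 16
e9 xor ae = 47
a3 xor a8 = 0b
81 xor 47 = c6
47 xor ad = ea
30 xor 7e = 4e
0a xor f0 = fa
7c xor 12 = 6e
30 xor c7 = f7
6d xor 7b = 16

16470bc6ea4efa6ef716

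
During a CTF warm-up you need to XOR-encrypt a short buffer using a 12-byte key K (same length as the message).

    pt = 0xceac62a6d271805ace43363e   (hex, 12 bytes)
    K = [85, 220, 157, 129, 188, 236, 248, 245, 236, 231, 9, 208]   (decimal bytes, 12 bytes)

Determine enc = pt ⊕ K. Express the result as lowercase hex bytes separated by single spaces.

byte 0: ce ^ 55 = 9b
byte 1: ac ^ dc = 70
byte 2: 62 ^ 9d = ff
byte 3: a6 ^ 81 = 27
byte 4: d2 ^ bc = 6e
byte 5: 71 ^ ec = 9d
byte 6: 80 ^ f8 = 78
byte 7: 5a ^ f5 = af
byte 8: ce ^ ec = 22
byte 9: 43 ^ e7 = a4
byte 10: 36 ^ 09 = 3f
byte 11: 3e ^ d0 = ee

9b 70 ff 27 6e 9d 78 af 22 a4 3f ee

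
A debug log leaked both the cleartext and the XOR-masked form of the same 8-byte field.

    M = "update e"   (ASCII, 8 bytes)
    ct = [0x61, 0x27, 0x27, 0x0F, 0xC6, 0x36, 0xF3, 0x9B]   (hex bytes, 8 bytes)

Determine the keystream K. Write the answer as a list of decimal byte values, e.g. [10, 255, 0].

Since ct = M ⊕ K, XORing both sides with M gives K = M ⊕ ct.
01110101 xor 01100001 = 00010100
01110000 xor 00100111 = 01010111
01100100 xor 00100111 = 01000011
01100001 xor 00001111 = 01101110
01110100 xor 11000110 = 10110010
01100101 xor 00110110 = 01010011
00100000 xor 11110011 = 11010011
01100101 xor 10011011 = 11111110

[20, 87, 67, 110, 178, 83, 211, 254]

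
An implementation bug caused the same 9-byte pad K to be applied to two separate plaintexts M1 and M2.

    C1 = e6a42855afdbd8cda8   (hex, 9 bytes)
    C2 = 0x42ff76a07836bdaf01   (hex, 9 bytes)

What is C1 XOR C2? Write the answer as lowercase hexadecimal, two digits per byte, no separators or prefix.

C1 ⊕ C2 = (M1 ⊕ K) ⊕ (M2 ⊕ K) = M1 ⊕ M2 — the shared key cancels under XOR.
230 ^  66 = 164
164 ^ 255 =  91
 40 ^ 118 =  94
 85 ^ 160 = 245
175 ^ 120 = 215
219 ^  54 = 237
216 ^ 189 = 101
205 ^ 175 =  98
168 ^   1 = 169

a45b5ef5d7ed6562a9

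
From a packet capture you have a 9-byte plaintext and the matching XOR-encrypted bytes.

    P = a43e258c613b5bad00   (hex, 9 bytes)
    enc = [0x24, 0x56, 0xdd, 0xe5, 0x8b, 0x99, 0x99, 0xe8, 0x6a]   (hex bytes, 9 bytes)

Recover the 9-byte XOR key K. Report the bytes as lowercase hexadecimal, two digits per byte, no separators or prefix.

Since enc = P ⊕ K, XORing both sides with P gives K = P ⊕ enc.
byte 0: 164 xor  36 = 128
byte 1:  62 xor  86 = 104
byte 2:  37 xor 221 = 248
byte 3: 140 xor 229 = 105
byte 4:  97 xor 139 = 234
byte 5:  59 xor 153 = 162
byte 6:  91 xor 153 = 194
byte 7: 173 xor 232 =  69
byte 8:   0 xor 106 = 106

8068f869eaa2c2456a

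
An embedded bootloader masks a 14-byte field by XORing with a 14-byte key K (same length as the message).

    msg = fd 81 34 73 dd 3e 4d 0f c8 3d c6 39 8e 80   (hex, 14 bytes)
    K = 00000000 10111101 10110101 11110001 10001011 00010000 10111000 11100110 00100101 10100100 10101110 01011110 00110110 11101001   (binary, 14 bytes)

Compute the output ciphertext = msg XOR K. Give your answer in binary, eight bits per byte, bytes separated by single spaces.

byte 0: fd xor 00 = fd
byte 1: 81 xor bd = 3c
byte 2: 34 xor b5 = 81
byte 3: 73 xor f1 = 82
byte 4: dd xor 8b = 56
byte 5: 3e xor 10 = 2e
byte 6: 4d xor b8 = f5
byte 7: 0f xor e6 = e9
byte 8: c8 xor 25 = ed
byte 9: 3d xor a4 = 99
byte 10: c6 xor ae = 68
byte 11: 39 xor 5e = 67
byte 12: 8e xor 36 = b8
byte 13: 80 xor e9 = 69

11111101 00111100 10000001 10000010 01010110 00101110 11110101 11101001 11101101 10011001 01101000 01100111 10111000 01101001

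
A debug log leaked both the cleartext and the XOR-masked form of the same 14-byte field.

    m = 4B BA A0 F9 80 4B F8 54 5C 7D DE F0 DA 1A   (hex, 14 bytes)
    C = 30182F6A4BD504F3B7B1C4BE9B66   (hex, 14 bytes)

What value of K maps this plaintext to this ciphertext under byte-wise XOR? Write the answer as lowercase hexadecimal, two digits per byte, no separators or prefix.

7ba28f93cb9efca7ebcc1a4e417c

Since C = m ⊕ K, XORing both sides with m gives K = m ⊕ C.
byte 0: 4b ^ 30 = 7b
byte 1: ba ^ 18 = a2
byte 2: a0 ^ 2f = 8f
byte 3: f9 ^ 6a = 93
byte 4: 80 ^ 4b = cb
byte 5: 4b ^ d5 = 9e
byte 6: f8 ^ 04 = fc
byte 7: 54 ^ f3 = a7
byte 8: 5c ^ b7 = eb
byte 9: 7d ^ b1 = cc
byte 10: de ^ c4 = 1a
byte 11: f0 ^ be = 4e
byte 12: da ^ 9b = 41
byte 13: 1a ^ 66 = 7c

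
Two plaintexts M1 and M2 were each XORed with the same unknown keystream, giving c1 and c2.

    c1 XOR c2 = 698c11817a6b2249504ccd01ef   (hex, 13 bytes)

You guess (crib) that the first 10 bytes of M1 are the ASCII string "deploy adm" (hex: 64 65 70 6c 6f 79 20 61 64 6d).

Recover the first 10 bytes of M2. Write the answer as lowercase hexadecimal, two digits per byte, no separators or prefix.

Since c1 ⊕ c2 = M1 ⊕ M2, XORing with the guessed M1 bytes yields the corresponding M2 bytes: M2 = (c1 ⊕ c2) ⊕ M1.
byte 0: 69 xor 64 = 0d
byte 1: 8c xor 65 = e9
byte 2: 11 xor 70 = 61
byte 3: 81 xor 6c = ed
byte 4: 7a xor 6f = 15
byte 5: 6b xor 79 = 12
byte 6: 22 xor 20 = 02
byte 7: 49 xor 61 = 28
byte 8: 50 xor 64 = 34
byte 9: 4c xor 6d = 21

0de961ed151202283421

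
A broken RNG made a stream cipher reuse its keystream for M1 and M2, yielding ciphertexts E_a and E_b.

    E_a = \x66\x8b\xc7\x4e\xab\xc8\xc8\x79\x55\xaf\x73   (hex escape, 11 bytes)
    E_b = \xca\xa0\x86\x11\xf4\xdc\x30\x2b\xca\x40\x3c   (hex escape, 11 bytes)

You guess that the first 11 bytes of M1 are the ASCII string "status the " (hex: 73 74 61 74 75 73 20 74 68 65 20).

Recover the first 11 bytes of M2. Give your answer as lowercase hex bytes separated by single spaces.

df 5f 20 2b 2a 67 d8 26 f7 8a 6f

First, E_a ⊕ E_b = (M1 ⊕ K) ⊕ (M2 ⊕ K) = M1 ⊕ M2, so the key drops out. Then M2 = (M1 ⊕ M2) ⊕ M1 over the first 11 bytes.
byte 0: (66 ^ ca) ^ 73 = ac ^ 73 = df
byte 1: (8b ^ a0) ^ 74 = 2b ^ 74 = 5f
byte 2: (c7 ^ 86) ^ 61 = 41 ^ 61 = 20
byte 3: (4e ^ 11) ^ 74 = 5f ^ 74 = 2b
byte 4: (ab ^ f4) ^ 75 = 5f ^ 75 = 2a
byte 5: (c8 ^ dc) ^ 73 = 14 ^ 73 = 67
byte 6: (c8 ^ 30) ^ 20 = f8 ^ 20 = d8
byte 7: (79 ^ 2b) ^ 74 = 52 ^ 74 = 26
byte 8: (55 ^ ca) ^ 68 = 9f ^ 68 = f7
byte 9: (af ^ 40) ^ 65 = ef ^ 65 = 8a
byte 10: (73 ^ 3c) ^ 20 = 4f ^ 20 = 6f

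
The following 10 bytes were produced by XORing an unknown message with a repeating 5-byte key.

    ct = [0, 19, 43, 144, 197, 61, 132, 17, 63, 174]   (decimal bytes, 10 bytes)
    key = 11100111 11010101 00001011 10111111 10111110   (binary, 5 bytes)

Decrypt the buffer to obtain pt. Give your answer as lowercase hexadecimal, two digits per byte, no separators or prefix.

The 5-byte key repeats, so the effective keystream is e7 d5 0b bf be e7 d5 0b bf be.
byte 0:   0 XOR 231 = 231
byte 1:  19 XOR 213 = 198
byte 2:  43 XOR  11 =  32
byte 3: 144 XOR 191 =  47
byte 4: 197 XOR 190 = 123
byte 5:  61 XOR 231 = 218
byte 6: 132 XOR 213 =  81
byte 7:  17 XOR  11 =  26
byte 8:  63 XOR 191 = 128
byte 9: 174 XOR 190 =  16

e7c6202f7bda511a8010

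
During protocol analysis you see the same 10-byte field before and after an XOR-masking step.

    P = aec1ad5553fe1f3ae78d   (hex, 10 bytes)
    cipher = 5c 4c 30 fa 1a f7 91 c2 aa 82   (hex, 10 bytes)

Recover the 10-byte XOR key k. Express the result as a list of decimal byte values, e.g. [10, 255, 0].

Since cipher = P ⊕ k, XORing both sides with P gives k = P ⊕ cipher.
byte 0: 174 ⊕  92 = 242
byte 1: 193 ⊕  76 = 141
byte 2: 173 ⊕  48 = 157
byte 3:  85 ⊕ 250 = 175
byte 4:  83 ⊕  26 =  73
byte 5: 254 ⊕ 247 =   9
byte 6:  31 ⊕ 145 = 142
byte 7:  58 ⊕ 194 = 248
byte 8: 231 ⊕ 170 =  77
byte 9: 141 ⊕ 130 =  15

[242, 141, 157, 175, 73, 9, 142, 248, 77, 15]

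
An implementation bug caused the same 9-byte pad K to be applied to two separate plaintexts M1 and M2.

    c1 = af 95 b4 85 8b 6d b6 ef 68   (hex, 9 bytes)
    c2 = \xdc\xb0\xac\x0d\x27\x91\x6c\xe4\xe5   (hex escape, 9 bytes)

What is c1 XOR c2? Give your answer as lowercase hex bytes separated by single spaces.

c1 ⊕ c2 = (M1 ⊕ K) ⊕ (M2 ⊕ K) = M1 ⊕ M2 — the shared key cancels under XOR.
af xor dc = 73
95 xor b0 = 25
b4 xor ac = 18
85 xor 0d = 88
8b xor 27 = ac
6d xor 91 = fc
b6 xor 6c = da
ef xor e4 = 0b
68 xor e5 = 8d

73 25 18 88 ac fc da 0b 8d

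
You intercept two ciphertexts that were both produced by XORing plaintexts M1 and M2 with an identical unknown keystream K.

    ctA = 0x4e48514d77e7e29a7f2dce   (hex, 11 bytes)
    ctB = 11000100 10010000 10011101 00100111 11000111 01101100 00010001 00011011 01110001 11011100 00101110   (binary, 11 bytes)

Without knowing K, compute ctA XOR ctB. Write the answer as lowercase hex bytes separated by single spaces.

ctA ⊕ ctB = (M1 ⊕ K) ⊕ (M2 ⊕ K) = M1 ⊕ M2 — the shared key cancels under XOR.
byte 0: 4e xor c4 = 8a
byte 1: 48 xor 90 = d8
byte 2: 51 xor 9d = cc
byte 3: 4d xor 27 = 6a
byte 4: 77 xor c7 = b0
byte 5: e7 xor 6c = 8b
byte 6: e2 xor 11 = f3
byte 7: 9a xor 1b = 81
byte 8: 7f xor 71 = 0e
byte 9: 2d xor dc = f1
byte 10: ce xor 2e = e0

8a d8 cc 6a b0 8b f3 81 0e f1 e0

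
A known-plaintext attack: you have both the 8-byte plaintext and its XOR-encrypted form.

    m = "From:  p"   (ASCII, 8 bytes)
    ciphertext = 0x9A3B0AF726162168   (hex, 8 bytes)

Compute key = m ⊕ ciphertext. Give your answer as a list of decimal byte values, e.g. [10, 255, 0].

[220, 73, 101, 154, 28, 54, 1, 24]

Since ciphertext = m ⊕ key, XORing both sides with m gives key = m ⊕ ciphertext.
01000110 XOR 10011010 = 11011100
01110010 XOR 00111011 = 01001001
01101111 XOR 00001010 = 01100101
01101101 XOR 11110111 = 10011010
00111010 XOR 00100110 = 00011100
00100000 XOR 00010110 = 00110110
00100000 XOR 00100001 = 00000001
01110000 XOR 01101000 = 00011000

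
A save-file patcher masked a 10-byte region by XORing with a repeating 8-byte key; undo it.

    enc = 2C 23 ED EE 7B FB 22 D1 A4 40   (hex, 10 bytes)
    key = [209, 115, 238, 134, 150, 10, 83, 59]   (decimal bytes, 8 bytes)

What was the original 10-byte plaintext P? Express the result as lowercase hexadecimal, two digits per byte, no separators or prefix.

fd500368edf171ea7533

The 8-byte key repeats, so the effective keystream is d1 73 ee 86 96 0a 53 3b d1 73.
byte 0: 2c ⊕ d1 = fd
byte 1: 23 ⊕ 73 = 50
byte 2: ed ⊕ ee = 03
byte 3: ee ⊕ 86 = 68
byte 4: 7b ⊕ 96 = ed
byte 5: fb ⊕ 0a = f1
byte 6: 22 ⊕ 53 = 71
byte 7: d1 ⊕ 3b = ea
byte 8: a4 ⊕ d1 = 75
byte 9: 40 ⊕ 73 = 33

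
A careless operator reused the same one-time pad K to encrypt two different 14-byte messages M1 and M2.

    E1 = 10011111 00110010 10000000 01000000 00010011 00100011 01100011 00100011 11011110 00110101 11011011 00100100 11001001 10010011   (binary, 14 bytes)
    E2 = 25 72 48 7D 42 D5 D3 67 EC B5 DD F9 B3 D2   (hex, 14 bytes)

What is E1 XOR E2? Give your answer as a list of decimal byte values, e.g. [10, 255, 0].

E1 ⊕ E2 = (M1 ⊕ K) ⊕ (M2 ⊕ K) = M1 ⊕ M2 — the shared key cancels under XOR.
9f ^ 25 = ba
32 ^ 72 = 40
80 ^ 48 = c8
40 ^ 7d = 3d
13 ^ 42 = 51
23 ^ d5 = f6
63 ^ d3 = b0
23 ^ 67 = 44
de ^ ec = 32
35 ^ b5 = 80
db ^ dd = 06
24 ^ f9 = dd
c9 ^ b3 = 7a
93 ^ d2 = 41

[186, 64, 200, 61, 81, 246, 176, 68, 50, 128, 6, 221, 122, 65]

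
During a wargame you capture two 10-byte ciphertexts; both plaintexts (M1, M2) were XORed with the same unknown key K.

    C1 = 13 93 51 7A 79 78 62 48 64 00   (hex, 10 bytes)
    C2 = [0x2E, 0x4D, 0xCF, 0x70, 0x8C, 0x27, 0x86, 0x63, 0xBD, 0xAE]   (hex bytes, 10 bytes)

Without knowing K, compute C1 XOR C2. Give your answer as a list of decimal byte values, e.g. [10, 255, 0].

[61, 222, 158, 10, 245, 95, 228, 43, 217, 174]

C1 ⊕ C2 = (M1 ⊕ K) ⊕ (M2 ⊕ K) = M1 ⊕ M2 — the shared key cancels under XOR.
 19 ⊕  46 =  61
147 ⊕  77 = 222
 81 ⊕ 207 = 158
122 ⊕ 112 =  10
121 ⊕ 140 = 245
120 ⊕  39 =  95
 98 ⊕ 134 = 228
 72 ⊕  99 =  43
100 ⊕ 189 = 217
  0 ⊕ 174 = 174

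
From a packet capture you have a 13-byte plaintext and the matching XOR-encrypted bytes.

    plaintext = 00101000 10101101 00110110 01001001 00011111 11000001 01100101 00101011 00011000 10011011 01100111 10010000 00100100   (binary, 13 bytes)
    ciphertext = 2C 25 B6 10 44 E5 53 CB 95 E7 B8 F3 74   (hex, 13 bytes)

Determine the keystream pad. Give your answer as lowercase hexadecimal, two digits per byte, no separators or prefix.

Since ciphertext = plaintext ⊕ pad, XORing both sides with plaintext gives pad = plaintext ⊕ ciphertext.
28 XOR 2c = 04
ad XOR 25 = 88
36 XOR b6 = 80
49 XOR 10 = 59
1f XOR 44 = 5b
c1 XOR e5 = 24
65 XOR 53 = 36
2b XOR cb = e0
18 XOR 95 = 8d
9b XOR e7 = 7c
67 XOR b8 = df
90 XOR f3 = 63
24 XOR 74 = 50

048880595b2436e08d7cdf6350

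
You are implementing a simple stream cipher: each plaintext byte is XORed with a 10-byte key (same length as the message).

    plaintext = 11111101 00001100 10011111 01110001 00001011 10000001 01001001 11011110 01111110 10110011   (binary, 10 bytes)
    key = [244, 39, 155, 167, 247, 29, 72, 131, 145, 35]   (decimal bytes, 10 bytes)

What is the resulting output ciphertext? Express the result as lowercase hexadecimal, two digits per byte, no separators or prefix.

XOR is its own inverse, so applying the key byte-wise gives the result directly.
byte 0: 253 ^ 244 =   9
byte 1:  12 ^  39 =  43
byte 2: 159 ^ 155 =   4
byte 3: 113 ^ 167 = 214
byte 4:  11 ^ 247 = 252
byte 5: 129 ^  29 = 156
byte 6:  73 ^  72 =   1
byte 7: 222 ^ 131 =  93
byte 8: 126 ^ 145 = 239
byte 9: 179 ^  35 = 144

092b04d6fc9c015def90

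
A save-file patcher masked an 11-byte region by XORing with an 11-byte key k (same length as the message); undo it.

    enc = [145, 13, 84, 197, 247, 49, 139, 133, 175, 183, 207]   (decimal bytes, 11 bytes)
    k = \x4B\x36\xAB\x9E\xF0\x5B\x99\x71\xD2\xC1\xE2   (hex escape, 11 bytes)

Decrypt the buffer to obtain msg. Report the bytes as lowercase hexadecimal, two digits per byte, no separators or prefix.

da3bff5b076a12f47d762d

XOR is its own inverse, so applying the key byte-wise gives the result directly.
91 XOR 4b = da
0d XOR 36 = 3b
54 XOR ab = ff
c5 XOR 9e = 5b
f7 XOR f0 = 07
31 XOR 5b = 6a
8b XOR 99 = 12
85 XOR 71 = f4
af XOR d2 = 7d
b7 XOR c1 = 76
cf XOR e2 = 2d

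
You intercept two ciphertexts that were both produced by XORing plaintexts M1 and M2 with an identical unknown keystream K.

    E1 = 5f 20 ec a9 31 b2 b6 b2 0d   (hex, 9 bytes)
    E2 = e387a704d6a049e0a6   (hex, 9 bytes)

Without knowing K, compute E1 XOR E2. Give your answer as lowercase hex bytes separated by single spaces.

E1 ⊕ E2 = (M1 ⊕ K) ⊕ (M2 ⊕ K) = M1 ⊕ M2 — the shared key cancels under XOR.
5f ⊕ e3 = bc
20 ⊕ 87 = a7
ec ⊕ a7 = 4b
a9 ⊕ 04 = ad
31 ⊕ d6 = e7
b2 ⊕ a0 = 12
b6 ⊕ 49 = ff
b2 ⊕ e0 = 52
0d ⊕ a6 = ab

bc a7 4b ad e7 12 ff 52 ab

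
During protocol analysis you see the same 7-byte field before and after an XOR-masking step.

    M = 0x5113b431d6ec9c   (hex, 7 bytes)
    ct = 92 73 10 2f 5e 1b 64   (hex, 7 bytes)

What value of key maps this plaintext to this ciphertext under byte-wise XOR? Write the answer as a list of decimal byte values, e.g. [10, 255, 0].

[195, 96, 164, 30, 136, 247, 248]

Since ct = M ⊕ key, XORing both sides with M gives key = M ⊕ ct.
51 xor 92 = c3
13 xor 73 = 60
b4 xor 10 = a4
31 xor 2f = 1e
d6 xor 5e = 88
ec xor 1b = f7
9c xor 64 = f8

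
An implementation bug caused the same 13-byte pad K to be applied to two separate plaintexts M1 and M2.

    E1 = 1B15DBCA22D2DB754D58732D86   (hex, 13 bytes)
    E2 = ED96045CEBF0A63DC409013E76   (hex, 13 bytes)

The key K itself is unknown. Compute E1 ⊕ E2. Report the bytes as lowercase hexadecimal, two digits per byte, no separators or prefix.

f683df96c9227d4889517213f0

E1 ⊕ E2 = (M1 ⊕ K) ⊕ (M2 ⊕ K) = M1 ⊕ M2 — the shared key cancels under XOR.
byte 0:  27 ⊕ 237 = 246
byte 1:  21 ⊕ 150 = 131
byte 2: 219 ⊕   4 = 223
byte 3: 202 ⊕  92 = 150
byte 4:  34 ⊕ 235 = 201
byte 5: 210 ⊕ 240 =  34
byte 6: 219 ⊕ 166 = 125
byte 7: 117 ⊕  61 =  72
byte 8:  77 ⊕ 196 = 137
byte 9:  88 ⊕   9 =  81
byte 10: 115 ⊕   1 = 114
byte 11:  45 ⊕  62 =  19
byte 12: 134 ⊕ 118 = 240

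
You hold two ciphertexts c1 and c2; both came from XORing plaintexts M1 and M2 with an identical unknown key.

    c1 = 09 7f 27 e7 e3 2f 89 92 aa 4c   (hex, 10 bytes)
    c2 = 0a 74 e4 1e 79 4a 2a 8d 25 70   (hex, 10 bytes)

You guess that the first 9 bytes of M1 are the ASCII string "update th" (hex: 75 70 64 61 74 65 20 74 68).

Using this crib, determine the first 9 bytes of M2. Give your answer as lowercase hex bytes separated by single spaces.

76 7b a7 98 ee 00 83 6b e7

First, c1 ⊕ c2 = (M1 ⊕ K) ⊕ (M2 ⊕ K) = M1 ⊕ M2, so the key drops out. Then M2 = (M1 ⊕ M2) ⊕ M1 over the first 9 bytes.
byte 0: (09 XOR 0a) XOR 75 = 03 XOR 75 = 76
byte 1: (7f XOR 74) XOR 70 = 0b XOR 70 = 7b
byte 2: (27 XOR e4) XOR 64 = c3 XOR 64 = a7
byte 3: (e7 XOR 1e) XOR 61 = f9 XOR 61 = 98
byte 4: (e3 XOR 79) XOR 74 = 9a XOR 74 = ee
byte 5: (2f XOR 4a) XOR 65 = 65 XOR 65 = 00
byte 6: (89 XOR 2a) XOR 20 = a3 XOR 20 = 83
byte 7: (92 XOR 8d) XOR 74 = 1f XOR 74 = 6b
byte 8: (aa XOR 25) XOR 68 = 8f XOR 68 = e7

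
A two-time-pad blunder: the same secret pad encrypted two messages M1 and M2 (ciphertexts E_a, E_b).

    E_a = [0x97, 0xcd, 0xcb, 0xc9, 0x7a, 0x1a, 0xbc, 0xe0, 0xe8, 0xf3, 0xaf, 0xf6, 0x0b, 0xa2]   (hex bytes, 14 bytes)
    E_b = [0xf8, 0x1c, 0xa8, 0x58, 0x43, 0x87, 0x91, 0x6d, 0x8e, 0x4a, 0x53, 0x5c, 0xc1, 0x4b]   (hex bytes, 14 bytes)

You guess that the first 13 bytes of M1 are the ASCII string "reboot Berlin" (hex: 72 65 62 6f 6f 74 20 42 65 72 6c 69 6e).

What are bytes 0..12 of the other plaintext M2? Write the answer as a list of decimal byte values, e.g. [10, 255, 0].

First, E_a ⊕ E_b = (M1 ⊕ K) ⊕ (M2 ⊕ K) = M1 ⊕ M2, so the key drops out. Then M2 = (M1 ⊕ M2) ⊕ M1 over the first 13 bytes.
byte 0: (97 ^ f8) ^ 72 = 6f ^ 72 = 1d
byte 1: (cd ^ 1c) ^ 65 = d1 ^ 65 = b4
byte 2: (cb ^ a8) ^ 62 = 63 ^ 62 = 01
byte 3: (c9 ^ 58) ^ 6f = 91 ^ 6f = fe
byte 4: (7a ^ 43) ^ 6f = 39 ^ 6f = 56
byte 5: (1a ^ 87) ^ 74 = 9d ^ 74 = e9
byte 6: (bc ^ 91) ^ 20 = 2d ^ 20 = 0d
byte 7: (e0 ^ 6d) ^ 42 = 8d ^ 42 = cf
byte 8: (e8 ^ 8e) ^ 65 = 66 ^ 65 = 03
byte 9: (f3 ^ 4a) ^ 72 = b9 ^ 72 = cb
byte 10: (af ^ 53) ^ 6c = fc ^ 6c = 90
byte 11: (f6 ^ 5c) ^ 69 = aa ^ 69 = c3
byte 12: (0b ^ c1) ^ 6e = ca ^ 6e = a4

[29, 180, 1, 254, 86, 233, 13, 207, 3, 203, 144, 195, 164]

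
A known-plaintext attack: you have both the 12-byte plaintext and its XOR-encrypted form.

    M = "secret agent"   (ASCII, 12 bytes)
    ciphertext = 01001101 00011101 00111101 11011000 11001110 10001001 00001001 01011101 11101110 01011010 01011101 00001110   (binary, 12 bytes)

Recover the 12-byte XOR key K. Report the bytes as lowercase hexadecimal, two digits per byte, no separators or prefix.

Since ciphertext = M ⊕ K, XORing both sides with M gives K = M ⊕ ciphertext.
73 ⊕ 4d = 3e
65 ⊕ 1d = 78
63 ⊕ 3d = 5e
72 ⊕ d8 = aa
65 ⊕ ce = ab
74 ⊕ 89 = fd
20 ⊕ 09 = 29
61 ⊕ 5d = 3c
67 ⊕ ee = 89
65 ⊕ 5a = 3f
6e ⊕ 5d = 33
74 ⊕ 0e = 7a

3e785eaaabfd293c893f337a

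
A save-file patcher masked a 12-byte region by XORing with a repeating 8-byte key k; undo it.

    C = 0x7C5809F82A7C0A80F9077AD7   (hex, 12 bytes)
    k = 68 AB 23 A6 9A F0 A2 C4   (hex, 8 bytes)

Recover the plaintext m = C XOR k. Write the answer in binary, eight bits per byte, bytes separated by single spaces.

The 8-byte key repeats, so the effective keystream is 68 ab 23 a6 9a f0 a2 c4 68 ab 23 a6.
byte 0: 7c ^ 68 = 14
byte 1: 58 ^ ab = f3
byte 2: 09 ^ 23 = 2a
byte 3: f8 ^ a6 = 5e
byte 4: 2a ^ 9a = b0
byte 5: 7c ^ f0 = 8c
byte 6: 0a ^ a2 = a8
byte 7: 80 ^ c4 = 44
byte 8: f9 ^ 68 = 91
byte 9: 07 ^ ab = ac
byte 10: 7a ^ 23 = 59
byte 11: d7 ^ a6 = 71

00010100 11110011 00101010 01011110 10110000 10001100 10101000 01000100 10010001 10101100 01011001 01110001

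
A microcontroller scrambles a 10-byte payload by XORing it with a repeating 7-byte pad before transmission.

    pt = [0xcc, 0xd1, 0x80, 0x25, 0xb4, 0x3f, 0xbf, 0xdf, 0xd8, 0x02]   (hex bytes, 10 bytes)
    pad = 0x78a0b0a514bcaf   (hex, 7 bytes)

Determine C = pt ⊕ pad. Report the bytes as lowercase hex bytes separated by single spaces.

The 7-byte key repeats, so the effective keystream is 78 a0 b0 a5 14 bc af 78 a0 b0.
byte 0: cc XOR 78 = b4
byte 1: d1 XOR a0 = 71
byte 2: 80 XOR b0 = 30
byte 3: 25 XOR a5 = 80
byte 4: b4 XOR 14 = a0
byte 5: 3f XOR bc = 83
byte 6: bf XOR af = 10
byte 7: df XOR 78 = a7
byte 8: d8 XOR a0 = 78
byte 9: 02 XOR b0 = b2

b4 71 30 80 a0 83 10 a7 78 b2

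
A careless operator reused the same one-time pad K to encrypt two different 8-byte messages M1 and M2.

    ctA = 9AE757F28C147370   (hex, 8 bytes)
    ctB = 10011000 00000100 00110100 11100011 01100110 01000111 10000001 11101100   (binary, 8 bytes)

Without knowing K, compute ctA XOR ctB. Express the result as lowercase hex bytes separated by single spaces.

02 e3 63 11 ea 53 f2 9c

ctA ⊕ ctB = (M1 ⊕ K) ⊕ (M2 ⊕ K) = M1 ⊕ M2 — the shared key cancels under XOR.
byte 0: 9a ⊕ 98 = 02
byte 1: e7 ⊕ 04 = e3
byte 2: 57 ⊕ 34 = 63
byte 3: f2 ⊕ e3 = 11
byte 4: 8c ⊕ 66 = ea
byte 5: 14 ⊕ 47 = 53
byte 6: 73 ⊕ 81 = f2
byte 7: 70 ⊕ ec = 9c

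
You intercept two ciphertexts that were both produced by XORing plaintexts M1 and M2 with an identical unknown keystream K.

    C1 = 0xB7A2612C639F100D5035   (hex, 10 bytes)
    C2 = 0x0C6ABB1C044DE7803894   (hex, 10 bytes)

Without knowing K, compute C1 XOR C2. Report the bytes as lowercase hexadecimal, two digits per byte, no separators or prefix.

C1 ⊕ C2 = (M1 ⊕ K) ⊕ (M2 ⊕ K) = M1 ⊕ M2 — the shared key cancels under XOR.
byte 0: 183 XOR  12 = 187
byte 1: 162 XOR 106 = 200
byte 2:  97 XOR 187 = 218
byte 3:  44 XOR  28 =  48
byte 4:  99 XOR   4 = 103
byte 5: 159 XOR  77 = 210
byte 6:  16 XOR 231 = 247
byte 7:  13 XOR 128 = 141
byte 8:  80 XOR  56 = 104
byte 9:  53 XOR 148 = 161

bbc8da3067d2f78d68a1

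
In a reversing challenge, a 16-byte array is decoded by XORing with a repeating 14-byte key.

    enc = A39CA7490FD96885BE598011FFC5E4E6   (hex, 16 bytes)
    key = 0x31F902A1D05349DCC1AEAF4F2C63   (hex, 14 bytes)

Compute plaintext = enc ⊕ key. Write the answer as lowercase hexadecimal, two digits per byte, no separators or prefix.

The 14-byte key repeats, so the effective keystream is 31 f9 02 a1 d0 53 49 dc c1 ae af 4f 2c 63 31 f9.
byte 0: a3 xor 31 = 92
byte 1: 9c xor f9 = 65
byte 2: a7 xor 02 = a5
byte 3: 49 xor a1 = e8
byte 4: 0f xor d0 = df
byte 5: d9 xor 53 = 8a
byte 6: 68 xor 49 = 21
byte 7: 85 xor dc = 59
byte 8: be xor c1 = 7f
byte 9: 59 xor ae = f7
byte 10: 80 xor af = 2f
byte 11: 11 xor 4f = 5e
byte 12: ff xor 2c = d3
byte 13: c5 xor 63 = a6
byte 14: e4 xor 31 = d5
byte 15: e6 xor f9 = 1f

9265a5e8df8a21597ff72f5ed3a6d51f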